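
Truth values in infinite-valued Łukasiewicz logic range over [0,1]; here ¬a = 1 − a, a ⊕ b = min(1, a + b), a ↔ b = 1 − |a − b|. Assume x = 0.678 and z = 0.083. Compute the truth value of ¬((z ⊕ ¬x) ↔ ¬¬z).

0.322

¬x = 1 − 0.678 = 0.322
z ⊕ ¬x = min(1, 0.083 + 0.322) = min(1, 0.405) = 0.405
¬z = 1 − 0.083 = 0.917
¬¬z = 1 − 0.917 = 0.083
(z ⊕ ¬x) ↔ ¬¬z = 1 − |0.405 − 0.083| = 1 − 0.322 = 0.678
¬((z ⊕ ¬x) ↔ ¬¬z) = 1 − 0.678 = 0.322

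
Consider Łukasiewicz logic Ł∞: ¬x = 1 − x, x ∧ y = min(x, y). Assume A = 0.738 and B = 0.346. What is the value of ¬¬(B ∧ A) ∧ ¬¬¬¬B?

0.346

B ∧ A = min(0.346, 0.738) = 0.346
¬(B ∧ A) = 1 − 0.346 = 0.654
¬¬(B ∧ A) = 1 − 0.654 = 0.346
¬B = 1 − 0.346 = 0.654
¬¬B = 1 − 0.654 = 0.346
¬¬¬B = 1 − 0.346 = 0.654
¬¬¬¬B = 1 − 0.654 = 0.346
¬¬(B ∧ A) ∧ ¬¬¬¬B = min(0.346, 0.346) = 0.346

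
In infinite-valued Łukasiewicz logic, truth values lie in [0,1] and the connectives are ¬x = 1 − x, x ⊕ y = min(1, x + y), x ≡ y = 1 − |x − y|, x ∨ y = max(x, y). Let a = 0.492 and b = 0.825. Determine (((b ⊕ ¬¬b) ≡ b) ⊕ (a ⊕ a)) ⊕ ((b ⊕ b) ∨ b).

1.000

¬b = 1 − 0.825 = 0.175
¬¬b = 1 − 0.175 = 0.825
b ⊕ ¬¬b = min(1, 0.825 + 0.825) = min(1, 1.650) = 1.000
(b ⊕ ¬¬b) ≡ b = 1 − |1.000 − 0.825| = 1 − 0.175 = 0.825
a ⊕ a = min(1, 0.492 + 0.492) = min(1, 0.984) = 0.984
((b ⊕ ¬¬b) ≡ b) ⊕ (a ⊕ a) = min(1, 0.825 + 0.984) = min(1, 1.809) = 1.000
b ⊕ b = min(1, 0.825 + 0.825) = min(1, 1.650) = 1.000
(b ⊕ b) ∨ b = max(1.000, 0.825) = 1.000
(((b ⊕ ¬¬b) ≡ b) ⊕ (a ⊕ a)) ⊕ ((b ⊕ b) ∨ b) = min(1, 1.000 + 1.000) = min(1, 2.000) = 1.000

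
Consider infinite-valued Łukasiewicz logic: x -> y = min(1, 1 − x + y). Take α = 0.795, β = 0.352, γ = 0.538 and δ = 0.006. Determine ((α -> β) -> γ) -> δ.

α -> β = min(1, 1 − 0.795 + 0.352) = min(1, 0.557) = 0.557
(α -> β) -> γ = min(1, 1 − 0.557 + 0.538) = min(1, 0.981) = 0.981
((α -> β) -> γ) -> δ = min(1, 1 − 0.981 + 0.006) = min(1, 0.025) = 0.025

0.025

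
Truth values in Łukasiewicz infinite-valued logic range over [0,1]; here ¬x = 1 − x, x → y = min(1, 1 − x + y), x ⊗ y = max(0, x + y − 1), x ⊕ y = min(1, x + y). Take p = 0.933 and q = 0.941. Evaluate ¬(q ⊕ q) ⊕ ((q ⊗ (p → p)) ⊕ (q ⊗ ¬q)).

0.941

q ⊕ q = min(1, 0.941 + 0.941) = min(1, 1.882) = 1.000
¬(q ⊕ q) = 1 − 1.000 = 0.000
p → p = min(1, 1 − 0.933 + 0.933) = min(1, 1.000) = 1.000
q ⊗ (p → p) = max(0, 0.941 + 1.000 − 1) = max(0, 0.941) = 0.941
¬q = 1 − 0.941 = 0.059
q ⊗ ¬q = max(0, 0.941 + 0.059 − 1) = max(0, 0.000) = 0.000
(q ⊗ (p → p)) ⊕ (q ⊗ ¬q) = min(1, 0.941 + 0.000) = min(1, 0.941) = 0.941
¬(q ⊕ q) ⊕ ((q ⊗ (p → p)) ⊕ (q ⊗ ¬q)) = min(1, 0.000 + 0.941) = min(1, 0.941) = 0.941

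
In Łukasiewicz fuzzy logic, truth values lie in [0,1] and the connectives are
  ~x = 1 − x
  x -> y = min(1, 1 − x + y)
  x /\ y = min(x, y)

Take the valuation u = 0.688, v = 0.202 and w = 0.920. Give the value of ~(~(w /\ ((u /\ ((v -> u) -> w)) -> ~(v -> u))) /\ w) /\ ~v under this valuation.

v -> u = min(1, 1 − 0.202 + 0.688) = min(1, 1.486) = 1.000
(v -> u) -> w = min(1, 1 − 1.000 + 0.920) = min(1, 0.920) = 0.920
u /\ ((v -> u) -> w) = min(0.688, 0.920) = 0.688
~(v -> u) = 1 − 1.000 = 0.000
(u /\ ((v -> u) -> w)) -> ~(v -> u) = min(1, 1 − 0.688 + 0.000) = min(1, 0.312) = 0.312
w /\ ((u /\ ((v -> u) -> w)) -> ~(v -> u)) = min(0.920, 0.312) = 0.312
~(w /\ ((u /\ ((v -> u) -> w)) -> ~(v -> u))) = 1 − 0.312 = 0.688
~(w /\ ((u /\ ((v -> u) -> w)) -> ~(v -> u))) /\ w = min(0.688, 0.920) = 0.688
~(~(w /\ ((u /\ ((v -> u) -> w)) -> ~(v -> u))) /\ w) = 1 − 0.688 = 0.312
~v = 1 − 0.202 = 0.798
~(~(w /\ ((u /\ ((v -> u) -> w)) -> ~(v -> u))) /\ w) /\ ~v = min(0.312, 0.798) = 0.312

0.312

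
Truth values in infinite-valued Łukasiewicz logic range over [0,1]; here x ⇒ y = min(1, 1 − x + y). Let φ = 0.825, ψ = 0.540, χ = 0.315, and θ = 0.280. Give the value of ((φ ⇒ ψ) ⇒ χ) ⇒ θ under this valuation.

0.680

φ ⇒ ψ = min(1, 1 − 0.825 + 0.540) = min(1, 0.715) = 0.715
(φ ⇒ ψ) ⇒ χ = min(1, 1 − 0.715 + 0.315) = min(1, 0.600) = 0.600
((φ ⇒ ψ) ⇒ χ) ⇒ θ = min(1, 1 − 0.600 + 0.280) = min(1, 0.680) = 0.680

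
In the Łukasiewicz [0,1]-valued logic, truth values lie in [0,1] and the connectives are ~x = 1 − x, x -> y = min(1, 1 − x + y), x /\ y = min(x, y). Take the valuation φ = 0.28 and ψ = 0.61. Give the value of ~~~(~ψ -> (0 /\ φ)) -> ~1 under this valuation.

~ψ = 1 − 0.61 = 0.39
0 /\ φ = min(0.00, 0.28) = 0.00
~ψ -> (0 /\ φ) = min(1, 1 − 0.39 + 0.00) = min(1, 0.61) = 0.61
~(~ψ -> (0 /\ φ)) = 1 − 0.61 = 0.39
~~(~ψ -> (0 /\ φ)) = 1 − 0.39 = 0.61
~~~(~ψ -> (0 /\ φ)) = 1 − 0.61 = 0.39
~1 = 1 − 1.00 = 0.00
~~~(~ψ -> (0 /\ φ)) -> ~1 = min(1, 1 − 0.39 + 0.00) = min(1, 0.61) = 0.61

0.61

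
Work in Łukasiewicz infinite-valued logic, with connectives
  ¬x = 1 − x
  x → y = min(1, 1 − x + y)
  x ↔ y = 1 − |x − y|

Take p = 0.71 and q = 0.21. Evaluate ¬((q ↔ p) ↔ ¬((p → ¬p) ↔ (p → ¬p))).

0.50

q ↔ p = 1 − |0.21 − 0.71| = 1 − 0.50 = 0.50
¬p = 1 − 0.71 = 0.29
p → ¬p = min(1, 1 − 0.71 + 0.29) = min(1, 0.58) = 0.58
(p → ¬p) ↔ (p → ¬p) = 1 − |0.58 − 0.58| = 1 − 0.00 = 1.00
¬((p → ¬p) ↔ (p → ¬p)) = 1 − 1.00 = 0.00
(q ↔ p) ↔ ¬((p → ¬p) ↔ (p → ¬p)) = 1 − |0.50 − 0.00| = 1 − 0.50 = 0.50
¬((q ↔ p) ↔ ¬((p → ¬p) ↔ (p → ¬p))) = 1 − 0.50 = 0.50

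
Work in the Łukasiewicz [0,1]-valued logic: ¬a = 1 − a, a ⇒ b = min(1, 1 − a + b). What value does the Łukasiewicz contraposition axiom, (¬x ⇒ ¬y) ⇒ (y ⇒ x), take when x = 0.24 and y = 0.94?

¬x = 1 − 0.24 = 0.76
¬y = 1 − 0.94 = 0.06
¬x ⇒ ¬y = min(1, 1 − 0.76 + 0.06) = min(1, 0.30) = 0.30
y ⇒ x = min(1, 1 − 0.94 + 0.24) = min(1, 0.30) = 0.30
(¬x ⇒ ¬y) ⇒ (y ⇒ x) = min(1, 1 − 0.30 + 0.30) = min(1, 1.00) = 1.00
(As expected: an axiom of Ł∞, always 1.)

1.00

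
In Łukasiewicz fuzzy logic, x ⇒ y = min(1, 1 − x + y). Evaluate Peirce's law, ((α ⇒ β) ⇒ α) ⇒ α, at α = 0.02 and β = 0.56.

1.00

α ⇒ β = min(1, 1 − 0.02 + 0.56) = min(1, 1.54) = 1.00
(α ⇒ β) ⇒ α = min(1, 1 − 1.00 + 0.02) = min(1, 0.02) = 0.02
((α ⇒ β) ⇒ α) ⇒ α = min(1, 1 − 0.02 + 0.02) = min(1, 1.00) = 1.00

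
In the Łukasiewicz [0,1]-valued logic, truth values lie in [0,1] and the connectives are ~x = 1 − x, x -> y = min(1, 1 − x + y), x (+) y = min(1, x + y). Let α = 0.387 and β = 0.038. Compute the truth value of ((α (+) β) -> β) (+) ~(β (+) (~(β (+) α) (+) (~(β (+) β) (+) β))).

0.613

α (+) β = min(1, 0.387 + 0.038) = min(1, 0.425) = 0.425
(α (+) β) -> β = min(1, 1 − 0.425 + 0.038) = min(1, 0.613) = 0.613
β (+) α = min(1, 0.038 + 0.387) = min(1, 0.425) = 0.425
~(β (+) α) = 1 − 0.425 = 0.575
β (+) β = min(1, 0.038 + 0.038) = min(1, 0.076) = 0.076
~(β (+) β) = 1 − 0.076 = 0.924
~(β (+) β) (+) β = min(1, 0.924 + 0.038) = min(1, 0.962) = 0.962
~(β (+) α) (+) (~(β (+) β) (+) β) = min(1, 0.575 + 0.962) = min(1, 1.537) = 1.000
β (+) (~(β (+) α) (+) (~(β (+) β) (+) β)) = min(1, 0.038 + 1.000) = min(1, 1.038) = 1.000
~(β (+) (~(β (+) α) (+) (~(β (+) β) (+) β))) = 1 − 1.000 = 0.000
((α (+) β) -> β) (+) ~(β (+) (~(β (+) α) (+) (~(β (+) β) (+) β))) = min(1, 0.613 + 0.000) = min(1, 0.613) = 0.613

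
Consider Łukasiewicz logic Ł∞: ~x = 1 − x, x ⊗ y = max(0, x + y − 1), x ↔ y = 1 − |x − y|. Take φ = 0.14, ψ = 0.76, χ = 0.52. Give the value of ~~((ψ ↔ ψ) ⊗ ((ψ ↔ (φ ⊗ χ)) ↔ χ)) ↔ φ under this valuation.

0.42

ψ ↔ ψ = 1 − |0.76 − 0.76| = 1 − 0.00 = 1.00
φ ⊗ χ = max(0, 0.14 + 0.52 − 1) = max(0, -0.34) = 0.00
ψ ↔ (φ ⊗ χ) = 1 − |0.76 − 0.00| = 1 − 0.76 = 0.24
(ψ ↔ (φ ⊗ χ)) ↔ χ = 1 − |0.24 − 0.52| = 1 − 0.28 = 0.72
(ψ ↔ ψ) ⊗ ((ψ ↔ (φ ⊗ χ)) ↔ χ) = max(0, 1.00 + 0.72 − 1) = max(0, 0.72) = 0.72
~((ψ ↔ ψ) ⊗ ((ψ ↔ (φ ⊗ χ)) ↔ χ)) = 1 − 0.72 = 0.28
~~((ψ ↔ ψ) ⊗ ((ψ ↔ (φ ⊗ χ)) ↔ χ)) = 1 − 0.28 = 0.72
~~((ψ ↔ ψ) ⊗ ((ψ ↔ (φ ⊗ χ)) ↔ χ)) ↔ φ = 1 − |0.72 − 0.14| = 1 − 0.58 = 0.42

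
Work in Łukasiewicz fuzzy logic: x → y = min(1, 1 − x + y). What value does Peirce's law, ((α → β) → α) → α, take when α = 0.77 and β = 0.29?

α → β = min(1, 1 − 0.77 + 0.29) = min(1, 0.52) = 0.52
(α → β) → α = min(1, 1 − 0.52 + 0.77) = min(1, 1.25) = 1.00
((α → β) → α) → α = min(1, 1 − 1.00 + 0.77) = min(1, 0.77) = 0.77
(The value 0.77 < 1 shows this instance is not satisfied; not a Ł∞-tautology in general.)

0.77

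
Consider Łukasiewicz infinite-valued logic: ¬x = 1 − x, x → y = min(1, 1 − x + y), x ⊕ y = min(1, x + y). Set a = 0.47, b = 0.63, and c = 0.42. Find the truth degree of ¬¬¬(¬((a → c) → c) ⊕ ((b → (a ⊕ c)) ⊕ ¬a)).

0.00

a → c = min(1, 1 − 0.47 + 0.42) = min(1, 0.95) = 0.95
(a → c) → c = min(1, 1 − 0.95 + 0.42) = min(1, 0.47) = 0.47
¬((a → c) → c) = 1 − 0.47 = 0.53
a ⊕ c = min(1, 0.47 + 0.42) = min(1, 0.89) = 0.89
b → (a ⊕ c) = min(1, 1 − 0.63 + 0.89) = min(1, 1.26) = 1.00
¬a = 1 − 0.47 = 0.53
(b → (a ⊕ c)) ⊕ ¬a = min(1, 1.00 + 0.53) = min(1, 1.53) = 1.00
¬((a → c) → c) ⊕ ((b → (a ⊕ c)) ⊕ ¬a) = min(1, 0.53 + 1.00) = min(1, 1.53) = 1.00
¬(¬((a → c) → c) ⊕ ((b → (a ⊕ c)) ⊕ ¬a)) = 1 − 1.00 = 0.00
¬¬(¬((a → c) → c) ⊕ ((b → (a ⊕ c)) ⊕ ¬a)) = 1 − 0.00 = 1.00
¬¬¬(¬((a → c) → c) ⊕ ((b → (a ⊕ c)) ⊕ ¬a)) = 1 − 1.00 = 0.00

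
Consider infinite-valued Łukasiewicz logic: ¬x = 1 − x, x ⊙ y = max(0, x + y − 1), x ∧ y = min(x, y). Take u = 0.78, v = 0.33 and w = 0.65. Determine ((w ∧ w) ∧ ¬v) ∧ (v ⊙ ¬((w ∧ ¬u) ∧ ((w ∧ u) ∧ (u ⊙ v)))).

w ∧ w = min(0.65, 0.65) = 0.65
¬v = 1 − 0.33 = 0.67
(w ∧ w) ∧ ¬v = min(0.65, 0.67) = 0.65
¬u = 1 − 0.78 = 0.22
w ∧ ¬u = min(0.65, 0.22) = 0.22
w ∧ u = min(0.65, 0.78) = 0.65
u ⊙ v = max(0, 0.78 + 0.33 − 1) = max(0, 0.11) = 0.11
(w ∧ u) ∧ (u ⊙ v) = min(0.65, 0.11) = 0.11
(w ∧ ¬u) ∧ ((w ∧ u) ∧ (u ⊙ v)) = min(0.22, 0.11) = 0.11
¬((w ∧ ¬u) ∧ ((w ∧ u) ∧ (u ⊙ v))) = 1 − 0.11 = 0.89
v ⊙ ¬((w ∧ ¬u) ∧ ((w ∧ u) ∧ (u ⊙ v))) = max(0, 0.33 + 0.89 − 1) = max(0, 0.22) = 0.22
((w ∧ w) ∧ ¬v) ∧ (v ⊙ ¬((w ∧ ¬u) ∧ ((w ∧ u) ∧ (u ⊙ v)))) = min(0.65, 0.22) = 0.22

0.22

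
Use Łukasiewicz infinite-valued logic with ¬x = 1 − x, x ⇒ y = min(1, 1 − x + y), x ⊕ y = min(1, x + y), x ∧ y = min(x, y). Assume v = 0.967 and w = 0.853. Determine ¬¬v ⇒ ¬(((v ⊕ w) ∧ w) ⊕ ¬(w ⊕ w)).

¬v = 1 − 0.967 = 0.033
¬¬v = 1 − 0.033 = 0.967
v ⊕ w = min(1, 0.967 + 0.853) = min(1, 1.820) = 1.000
(v ⊕ w) ∧ w = min(1.000, 0.853) = 0.853
w ⊕ w = min(1, 0.853 + 0.853) = min(1, 1.706) = 1.000
¬(w ⊕ w) = 1 − 1.000 = 0.000
((v ⊕ w) ∧ w) ⊕ ¬(w ⊕ w) = min(1, 0.853 + 0.000) = min(1, 0.853) = 0.853
¬(((v ⊕ w) ∧ w) ⊕ ¬(w ⊕ w)) = 1 − 0.853 = 0.147
¬¬v ⇒ ¬(((v ⊕ w) ∧ w) ⊕ ¬(w ⊕ w)) = min(1, 1 − 0.967 + 0.147) = min(1, 0.180) = 0.180

0.180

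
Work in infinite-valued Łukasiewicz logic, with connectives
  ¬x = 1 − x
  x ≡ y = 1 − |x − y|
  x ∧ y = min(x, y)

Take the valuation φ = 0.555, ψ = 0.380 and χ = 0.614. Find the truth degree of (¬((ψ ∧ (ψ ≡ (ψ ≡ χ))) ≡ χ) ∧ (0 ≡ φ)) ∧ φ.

ψ ≡ χ = 1 − |0.380 − 0.614| = 1 − 0.234 = 0.766
ψ ≡ (ψ ≡ χ) = 1 − |0.380 − 0.766| = 1 − 0.386 = 0.614
ψ ∧ (ψ ≡ (ψ ≡ χ)) = min(0.380, 0.614) = 0.380
(ψ ∧ (ψ ≡ (ψ ≡ χ))) ≡ χ = 1 − |0.380 − 0.614| = 1 − 0.234 = 0.766
¬((ψ ∧ (ψ ≡ (ψ ≡ χ))) ≡ χ) = 1 − 0.766 = 0.234
0 ≡ φ = 1 − |0.000 − 0.555| = 1 − 0.555 = 0.445
¬((ψ ∧ (ψ ≡ (ψ ≡ χ))) ≡ χ) ∧ (0 ≡ φ) = min(0.234, 0.445) = 0.234
(¬((ψ ∧ (ψ ≡ (ψ ≡ χ))) ≡ χ) ∧ (0 ≡ φ)) ∧ φ = min(0.234, 0.555) = 0.234

0.234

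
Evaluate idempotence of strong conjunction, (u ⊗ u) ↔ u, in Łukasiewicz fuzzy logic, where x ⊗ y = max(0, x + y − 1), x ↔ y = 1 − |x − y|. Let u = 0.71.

0.71

u ⊗ u = max(0, 0.71 + 0.71 − 1) = max(0, 0.42) = 0.42
(u ⊗ u) ↔ u = 1 − |0.42 − 0.71| = 1 − 0.29 = 0.71
(The value 0.71 < 1 shows this instance is not satisfied; fails in Ł∞ since a ⊗ a = max(0, 2a−1) ≠ a in general.)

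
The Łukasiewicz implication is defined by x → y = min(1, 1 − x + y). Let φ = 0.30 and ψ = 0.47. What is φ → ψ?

φ → ψ = min(1, 1 − 0.30 + 0.47) = min(1, 1.17) = 1.00
For comparison, the Gödel implication (1 if x ≤ y else y) would give 1.00.

1.00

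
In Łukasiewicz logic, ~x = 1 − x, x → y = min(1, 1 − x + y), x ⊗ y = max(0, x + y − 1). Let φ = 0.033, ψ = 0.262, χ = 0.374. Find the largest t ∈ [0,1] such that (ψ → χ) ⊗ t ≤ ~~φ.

ψ → χ = min(1, 1 − 0.262 + 0.374) = min(1, 1.112) = 1.000
So the left factor is ψ → χ = 1.000.
~φ = 1 − 0.033 = 0.967
~~φ = 1 − 0.967 = 0.033
So the right-hand bound is ~~φ = 0.033.
The residuum of the Łukasiewicz t-norm gives the supremum: min(1, 1 − 1.000 + 0.033).
1 − 1.000 + 0.033 = 0.033, so t = min(1, 0.033) = 0.033.
Check: 1.000 ⊗ 0.033 = max(0, 0.033) = 0.033 ≤ 0.033.

0.033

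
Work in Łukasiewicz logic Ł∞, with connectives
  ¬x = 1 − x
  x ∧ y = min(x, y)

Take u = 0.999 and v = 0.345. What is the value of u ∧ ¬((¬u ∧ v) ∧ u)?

0.999

¬u = 1 − 0.999 = 0.001
¬u ∧ v = min(0.001, 0.345) = 0.001
(¬u ∧ v) ∧ u = min(0.001, 0.999) = 0.001
¬((¬u ∧ v) ∧ u) = 1 − 0.001 = 0.999
u ∧ ¬((¬u ∧ v) ∧ u) = min(0.999, 0.999) = 0.999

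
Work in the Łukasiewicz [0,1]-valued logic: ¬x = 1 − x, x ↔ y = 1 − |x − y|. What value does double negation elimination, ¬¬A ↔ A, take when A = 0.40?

¬A = 1 − 0.40 = 0.60
¬¬A = 1 − 0.60 = 0.40
¬¬A ↔ A = 1 − |0.40 − 0.40| = 1 − 0.00 = 1.00
(As expected: always 1 in Ł∞ since negation is involutive.)

1.00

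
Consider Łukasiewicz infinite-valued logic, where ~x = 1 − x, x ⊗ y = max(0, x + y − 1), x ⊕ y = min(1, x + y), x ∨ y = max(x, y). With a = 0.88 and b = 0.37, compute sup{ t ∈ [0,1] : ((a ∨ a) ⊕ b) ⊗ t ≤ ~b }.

a ∨ a = max(0.88, 0.88) = 0.88
(a ∨ a) ⊕ b = min(1, 0.88 + 0.37) = min(1, 1.25) = 1.00
So the left factor is (a ∨ a) ⊕ b = 1.00.
~b = 1 − 0.37 = 0.63
So the right-hand bound is ~b = 0.63.
The residuum of the Łukasiewicz t-norm gives the supremum: min(1, 1 − 1.00 + 0.63).
1 − 1.00 + 0.63 = 0.63, so t = min(1, 0.63) = 0.63.
Check: 1.00 ⊗ 0.63 = max(0, 0.63) = 0.63 ≤ 0.63.

0.63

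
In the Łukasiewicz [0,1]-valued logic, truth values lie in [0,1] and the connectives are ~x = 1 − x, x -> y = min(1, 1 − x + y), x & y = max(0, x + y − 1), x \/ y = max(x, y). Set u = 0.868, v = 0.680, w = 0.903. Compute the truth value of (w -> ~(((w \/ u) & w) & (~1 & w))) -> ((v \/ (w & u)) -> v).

0.909

w \/ u = max(0.903, 0.868) = 0.903
(w \/ u) & w = max(0, 0.903 + 0.903 − 1) = max(0, 0.806) = 0.806
~1 = 1 − 1.000 = 0.000
~1 & w = max(0, 0.000 + 0.903 − 1) = max(0, -0.097) = 0.000
((w \/ u) & w) & (~1 & w) = max(0, 0.806 + 0.000 − 1) = max(0, -0.194) = 0.000
~(((w \/ u) & w) & (~1 & w)) = 1 − 0.000 = 1.000
w -> ~(((w \/ u) & w) & (~1 & w)) = min(1, 1 − 0.903 + 1.000) = min(1, 1.097) = 1.000
w & u = max(0, 0.903 + 0.868 − 1) = max(0, 0.771) = 0.771
v \/ (w & u) = max(0.680, 0.771) = 0.771
(v \/ (w & u)) -> v = min(1, 1 − 0.771 + 0.680) = min(1, 0.909) = 0.909
(w -> ~(((w \/ u) & w) & (~1 & w))) -> ((v \/ (w & u)) -> v) = min(1, 1 − 1.000 + 0.909) = min(1, 0.909) = 0.909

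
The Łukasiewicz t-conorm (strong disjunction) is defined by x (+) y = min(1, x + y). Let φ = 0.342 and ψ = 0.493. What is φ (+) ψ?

φ (+) ψ = min(1, 0.342 + 0.493) = min(1, 0.835) = 0.835
For comparison, the Gödel t-conorm max(x, y) would give 0.493.

0.835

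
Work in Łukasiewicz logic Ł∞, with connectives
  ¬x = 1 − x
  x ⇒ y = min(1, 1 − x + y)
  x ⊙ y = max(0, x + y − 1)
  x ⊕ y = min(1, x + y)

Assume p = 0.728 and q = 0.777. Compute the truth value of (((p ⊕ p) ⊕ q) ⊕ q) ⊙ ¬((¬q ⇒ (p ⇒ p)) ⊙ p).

p ⊕ p = min(1, 0.728 + 0.728) = min(1, 1.456) = 1.000
(p ⊕ p) ⊕ q = min(1, 1.000 + 0.777) = min(1, 1.777) = 1.000
((p ⊕ p) ⊕ q) ⊕ q = min(1, 1.000 + 0.777) = min(1, 1.777) = 1.000
¬q = 1 − 0.777 = 0.223
p ⇒ p = min(1, 1 − 0.728 + 0.728) = min(1, 1.000) = 1.000
¬q ⇒ (p ⇒ p) = min(1, 1 − 0.223 + 1.000) = min(1, 1.777) = 1.000
(¬q ⇒ (p ⇒ p)) ⊙ p = max(0, 1.000 + 0.728 − 1) = max(0, 0.728) = 0.728
¬((¬q ⇒ (p ⇒ p)) ⊙ p) = 1 − 0.728 = 0.272
(((p ⊕ p) ⊕ q) ⊕ q) ⊙ ¬((¬q ⇒ (p ⇒ p)) ⊙ p) = max(0, 1.000 + 0.272 − 1) = max(0, 0.272) = 0.272

0.272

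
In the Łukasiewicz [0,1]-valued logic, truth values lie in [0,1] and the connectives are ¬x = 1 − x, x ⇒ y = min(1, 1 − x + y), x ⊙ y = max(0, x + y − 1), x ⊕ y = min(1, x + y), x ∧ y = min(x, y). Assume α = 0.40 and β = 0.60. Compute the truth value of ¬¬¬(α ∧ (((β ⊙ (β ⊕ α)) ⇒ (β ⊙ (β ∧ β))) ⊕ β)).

0.60

β ⊕ α = min(1, 0.60 + 0.40) = min(1, 1.00) = 1.00
β ⊙ (β ⊕ α) = max(0, 0.60 + 1.00 − 1) = max(0, 0.60) = 0.60
β ∧ β = min(0.60, 0.60) = 0.60
β ⊙ (β ∧ β) = max(0, 0.60 + 0.60 − 1) = max(0, 0.20) = 0.20
(β ⊙ (β ⊕ α)) ⇒ (β ⊙ (β ∧ β)) = min(1, 1 − 0.60 + 0.20) = min(1, 0.60) = 0.60
((β ⊙ (β ⊕ α)) ⇒ (β ⊙ (β ∧ β))) ⊕ β = min(1, 0.60 + 0.60) = min(1, 1.20) = 1.00
α ∧ (((β ⊙ (β ⊕ α)) ⇒ (β ⊙ (β ∧ β))) ⊕ β) = min(0.40, 1.00) = 0.40
¬(α ∧ (((β ⊙ (β ⊕ α)) ⇒ (β ⊙ (β ∧ β))) ⊕ β)) = 1 − 0.40 = 0.60
¬¬(α ∧ (((β ⊙ (β ⊕ α)) ⇒ (β ⊙ (β ∧ β))) ⊕ β)) = 1 − 0.60 = 0.40
¬¬¬(α ∧ (((β ⊙ (β ⊕ α)) ⇒ (β ⊙ (β ∧ β))) ⊕ β)) = 1 − 0.40 = 0.60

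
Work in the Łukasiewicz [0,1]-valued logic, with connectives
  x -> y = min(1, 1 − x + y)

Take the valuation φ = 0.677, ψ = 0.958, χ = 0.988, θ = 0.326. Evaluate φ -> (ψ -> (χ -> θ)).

χ -> θ = min(1, 1 − 0.988 + 0.326) = min(1, 0.338) = 0.338
ψ -> (χ -> θ) = min(1, 1 − 0.958 + 0.338) = min(1, 0.380) = 0.380
φ -> (ψ -> (χ -> θ)) = min(1, 1 − 0.677 + 0.380) = min(1, 0.703) = 0.703

0.703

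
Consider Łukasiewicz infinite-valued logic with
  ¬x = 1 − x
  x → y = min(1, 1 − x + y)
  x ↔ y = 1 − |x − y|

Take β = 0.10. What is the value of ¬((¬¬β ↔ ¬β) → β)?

¬β = 1 − 0.10 = 0.90
¬¬β = 1 − 0.90 = 0.10
¬¬β ↔ ¬β = 1 − |0.10 − 0.90| = 1 − 0.80 = 0.20
(¬¬β ↔ ¬β) → β = min(1, 1 − 0.20 + 0.10) = min(1, 0.90) = 0.90
¬((¬¬β ↔ ¬β) → β) = 1 − 0.90 = 0.10

0.10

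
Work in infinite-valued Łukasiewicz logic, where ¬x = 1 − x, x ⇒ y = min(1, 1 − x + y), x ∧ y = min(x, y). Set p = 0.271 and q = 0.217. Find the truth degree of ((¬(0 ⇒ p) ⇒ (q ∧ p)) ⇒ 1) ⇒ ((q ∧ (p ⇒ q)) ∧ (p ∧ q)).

0 ⇒ p = min(1, 1 − 0.000 + 0.271) = min(1, 1.271) = 1.000
¬(0 ⇒ p) = 1 − 1.000 = 0.000
q ∧ p = min(0.217, 0.271) = 0.217
¬(0 ⇒ p) ⇒ (q ∧ p) = min(1, 1 − 0.000 + 0.217) = min(1, 1.217) = 1.000
(¬(0 ⇒ p) ⇒ (q ∧ p)) ⇒ 1 = min(1, 1 − 1.000 + 1.000) = min(1, 1.000) = 1.000
p ⇒ q = min(1, 1 − 0.271 + 0.217) = min(1, 0.946) = 0.946
q ∧ (p ⇒ q) = min(0.217, 0.946) = 0.217
p ∧ q = min(0.271, 0.217) = 0.217
(q ∧ (p ⇒ q)) ∧ (p ∧ q) = min(0.217, 0.217) = 0.217
((¬(0 ⇒ p) ⇒ (q ∧ p)) ⇒ 1) ⇒ ((q ∧ (p ⇒ q)) ∧ (p ∧ q)) = min(1, 1 − 1.000 + 0.217) = min(1, 0.217) = 0.217

0.217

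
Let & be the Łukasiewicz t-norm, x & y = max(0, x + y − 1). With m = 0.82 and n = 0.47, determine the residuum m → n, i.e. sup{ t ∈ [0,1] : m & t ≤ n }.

0.65

The residuum of the Łukasiewicz t-norm gives the supremum: min(1, 1 − 0.82 + 0.47).
1 − 0.82 + 0.47 = 0.65, so t = min(1, 0.65) = 0.65.
Check: 0.82 & 0.65 = max(0, 0.47) = 0.47 ≤ 0.47.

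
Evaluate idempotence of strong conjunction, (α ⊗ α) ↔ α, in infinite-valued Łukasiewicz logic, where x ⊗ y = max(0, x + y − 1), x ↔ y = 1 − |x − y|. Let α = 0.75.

0.75

α ⊗ α = max(0, 0.75 + 0.75 − 1) = max(0, 0.50) = 0.50
(α ⊗ α) ↔ α = 1 − |0.50 − 0.75| = 1 − 0.25 = 0.75
(The value 0.75 < 1 shows this instance is not satisfied; fails in Ł∞ since a ⊗ a = max(0, 2a−1) ≠ a in general.)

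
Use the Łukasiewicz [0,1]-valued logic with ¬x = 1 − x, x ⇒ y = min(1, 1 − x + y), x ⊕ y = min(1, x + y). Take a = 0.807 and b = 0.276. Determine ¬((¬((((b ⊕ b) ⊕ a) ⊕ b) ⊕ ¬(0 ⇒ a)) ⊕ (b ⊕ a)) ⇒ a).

b ⊕ b = min(1, 0.276 + 0.276) = min(1, 0.552) = 0.552
(b ⊕ b) ⊕ a = min(1, 0.552 + 0.807) = min(1, 1.359) = 1.000
((b ⊕ b) ⊕ a) ⊕ b = min(1, 1.000 + 0.276) = min(1, 1.276) = 1.000
0 ⇒ a = min(1, 1 − 0.000 + 0.807) = min(1, 1.807) = 1.000
¬(0 ⇒ a) = 1 − 1.000 = 0.000
(((b ⊕ b) ⊕ a) ⊕ b) ⊕ ¬(0 ⇒ a) = min(1, 1.000 + 0.000) = min(1, 1.000) = 1.000
¬((((b ⊕ b) ⊕ a) ⊕ b) ⊕ ¬(0 ⇒ a)) = 1 − 1.000 = 0.000
b ⊕ a = min(1, 0.276 + 0.807) = min(1, 1.083) = 1.000
¬((((b ⊕ b) ⊕ a) ⊕ b) ⊕ ¬(0 ⇒ a)) ⊕ (b ⊕ a) = min(1, 0.000 + 1.000) = min(1, 1.000) = 1.000
(¬((((b ⊕ b) ⊕ a) ⊕ b) ⊕ ¬(0 ⇒ a)) ⊕ (b ⊕ a)) ⇒ a = min(1, 1 − 1.000 + 0.807) = min(1, 0.807) = 0.807
¬((¬((((b ⊕ b) ⊕ a) ⊕ b) ⊕ ¬(0 ⇒ a)) ⊕ (b ⊕ a)) ⇒ a) = 1 − 0.807 = 0.193

0.193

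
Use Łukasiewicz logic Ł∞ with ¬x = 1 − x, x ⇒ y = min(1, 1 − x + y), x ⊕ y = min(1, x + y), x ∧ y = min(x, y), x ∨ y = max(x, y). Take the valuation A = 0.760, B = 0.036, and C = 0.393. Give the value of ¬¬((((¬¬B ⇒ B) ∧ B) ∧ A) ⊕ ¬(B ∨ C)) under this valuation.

0.643

¬B = 1 − 0.036 = 0.964
¬¬B = 1 − 0.964 = 0.036
¬¬B ⇒ B = min(1, 1 − 0.036 + 0.036) = min(1, 1.000) = 1.000
(¬¬B ⇒ B) ∧ B = min(1.000, 0.036) = 0.036
((¬¬B ⇒ B) ∧ B) ∧ A = min(0.036, 0.760) = 0.036
B ∨ C = max(0.036, 0.393) = 0.393
¬(B ∨ C) = 1 − 0.393 = 0.607
(((¬¬B ⇒ B) ∧ B) ∧ A) ⊕ ¬(B ∨ C) = min(1, 0.036 + 0.607) = min(1, 0.643) = 0.643
¬((((¬¬B ⇒ B) ∧ B) ∧ A) ⊕ ¬(B ∨ C)) = 1 − 0.643 = 0.357
¬¬((((¬¬B ⇒ B) ∧ B) ∧ A) ⊕ ¬(B ∨ C)) = 1 − 0.357 = 0.643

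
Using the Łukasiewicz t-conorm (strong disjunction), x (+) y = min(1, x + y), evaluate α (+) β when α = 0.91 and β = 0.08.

0.99

α (+) β = min(1, 0.91 + 0.08) = min(1, 0.99) = 0.99
For comparison, the Gödel t-conorm max(x, y) would give 0.91.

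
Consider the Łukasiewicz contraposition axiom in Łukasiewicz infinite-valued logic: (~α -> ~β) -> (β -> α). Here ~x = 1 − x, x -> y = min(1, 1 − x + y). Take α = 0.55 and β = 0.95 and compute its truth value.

~α = 1 − 0.55 = 0.45
~β = 1 − 0.95 = 0.05
~α -> ~β = min(1, 1 − 0.45 + 0.05) = min(1, 0.60) = 0.60
β -> α = min(1, 1 − 0.95 + 0.55) = min(1, 0.60) = 0.60
(~α -> ~β) -> (β -> α) = min(1, 1 − 0.60 + 0.60) = min(1, 1.00) = 1.00
(As expected: an axiom of Ł∞, always 1.)

1.00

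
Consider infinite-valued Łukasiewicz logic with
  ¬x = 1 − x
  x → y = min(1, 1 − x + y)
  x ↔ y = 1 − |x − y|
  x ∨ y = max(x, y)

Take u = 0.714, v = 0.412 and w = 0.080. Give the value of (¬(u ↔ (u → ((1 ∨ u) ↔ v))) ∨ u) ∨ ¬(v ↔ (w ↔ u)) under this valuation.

1 ∨ u = max(1.000, 0.714) = 1.000
(1 ∨ u) ↔ v = 1 − |1.000 − 0.412| = 1 − 0.588 = 0.412
u → ((1 ∨ u) ↔ v) = min(1, 1 − 0.714 + 0.412) = min(1, 0.698) = 0.698
u ↔ (u → ((1 ∨ u) ↔ v)) = 1 − |0.714 − 0.698| = 1 − 0.016 = 0.984
¬(u ↔ (u → ((1 ∨ u) ↔ v))) = 1 − 0.984 = 0.016
¬(u ↔ (u → ((1 ∨ u) ↔ v))) ∨ u = max(0.016, 0.714) = 0.714
w ↔ u = 1 − |0.080 − 0.714| = 1 − 0.634 = 0.366
v ↔ (w ↔ u) = 1 − |0.412 − 0.366| = 1 − 0.046 = 0.954
¬(v ↔ (w ↔ u)) = 1 − 0.954 = 0.046
(¬(u ↔ (u → ((1 ∨ u) ↔ v))) ∨ u) ∨ ¬(v ↔ (w ↔ u)) = max(0.714, 0.046) = 0.714

0.714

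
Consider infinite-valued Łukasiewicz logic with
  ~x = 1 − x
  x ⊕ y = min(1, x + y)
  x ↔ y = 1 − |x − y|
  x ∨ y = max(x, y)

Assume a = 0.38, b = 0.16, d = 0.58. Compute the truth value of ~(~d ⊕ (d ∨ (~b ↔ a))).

0.00

~d = 1 − 0.58 = 0.42
~b = 1 − 0.16 = 0.84
~b ↔ a = 1 − |0.84 − 0.38| = 1 − 0.46 = 0.54
d ∨ (~b ↔ a) = max(0.58, 0.54) = 0.58
~d ⊕ (d ∨ (~b ↔ a)) = min(1, 0.42 + 0.58) = min(1, 1.00) = 1.00
~(~d ⊕ (d ∨ (~b ↔ a))) = 1 − 1.00 = 0.00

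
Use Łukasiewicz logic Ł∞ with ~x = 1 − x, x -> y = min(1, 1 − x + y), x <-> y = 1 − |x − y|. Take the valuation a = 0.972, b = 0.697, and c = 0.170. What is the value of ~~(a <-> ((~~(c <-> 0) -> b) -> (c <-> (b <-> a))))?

c <-> 0 = 1 − |0.170 − 0.000| = 1 − 0.170 = 0.830
~(c <-> 0) = 1 − 0.830 = 0.170
~~(c <-> 0) = 1 − 0.170 = 0.830
~~(c <-> 0) -> b = min(1, 1 − 0.830 + 0.697) = min(1, 0.867) = 0.867
b <-> a = 1 − |0.697 − 0.972| = 1 − 0.275 = 0.725
c <-> (b <-> a) = 1 − |0.170 − 0.725| = 1 − 0.555 = 0.445
(~~(c <-> 0) -> b) -> (c <-> (b <-> a)) = min(1, 1 − 0.867 + 0.445) = min(1, 0.578) = 0.578
a <-> ((~~(c <-> 0) -> b) -> (c <-> (b <-> a))) = 1 − |0.972 − 0.578| = 1 − 0.394 = 0.606
~(a <-> ((~~(c <-> 0) -> b) -> (c <-> (b <-> a)))) = 1 − 0.606 = 0.394
~~(a <-> ((~~(c <-> 0) -> b) -> (c <-> (b <-> a)))) = 1 − 0.394 = 0.606

0.606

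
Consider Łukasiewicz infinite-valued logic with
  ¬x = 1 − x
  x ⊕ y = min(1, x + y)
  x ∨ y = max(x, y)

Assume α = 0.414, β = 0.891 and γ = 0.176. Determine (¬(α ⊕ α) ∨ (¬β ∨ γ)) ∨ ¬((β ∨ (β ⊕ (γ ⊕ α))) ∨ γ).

α ⊕ α = min(1, 0.414 + 0.414) = min(1, 0.828) = 0.828
¬(α ⊕ α) = 1 − 0.828 = 0.172
¬β = 1 − 0.891 = 0.109
¬β ∨ γ = max(0.109, 0.176) = 0.176
¬(α ⊕ α) ∨ (¬β ∨ γ) = max(0.172, 0.176) = 0.176
γ ⊕ α = min(1, 0.176 + 0.414) = min(1, 0.590) = 0.590
β ⊕ (γ ⊕ α) = min(1, 0.891 + 0.590) = min(1, 1.481) = 1.000
β ∨ (β ⊕ (γ ⊕ α)) = max(0.891, 1.000) = 1.000
(β ∨ (β ⊕ (γ ⊕ α))) ∨ γ = max(1.000, 0.176) = 1.000
¬((β ∨ (β ⊕ (γ ⊕ α))) ∨ γ) = 1 − 1.000 = 0.000
(¬(α ⊕ α) ∨ (¬β ∨ γ)) ∨ ¬((β ∨ (β ⊕ (γ ⊕ α))) ∨ γ) = max(0.176, 0.000) = 0.176

0.176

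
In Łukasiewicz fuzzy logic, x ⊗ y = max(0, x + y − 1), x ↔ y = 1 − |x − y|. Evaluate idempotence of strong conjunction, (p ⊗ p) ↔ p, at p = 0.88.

p ⊗ p = max(0, 0.88 + 0.88 − 1) = max(0, 0.76) = 0.76
(p ⊗ p) ↔ p = 1 − |0.76 − 0.88| = 1 − 0.12 = 0.88
(The value 0.88 < 1 shows this instance is not satisfied; fails in Ł∞ since a ⊗ a = max(0, 2a−1) ≠ a in general.)

0.88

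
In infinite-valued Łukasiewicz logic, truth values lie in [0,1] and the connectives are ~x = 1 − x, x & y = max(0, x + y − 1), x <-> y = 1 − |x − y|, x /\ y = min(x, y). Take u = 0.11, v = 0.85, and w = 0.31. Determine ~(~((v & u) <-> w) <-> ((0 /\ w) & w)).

0.31

v & u = max(0, 0.85 + 0.11 − 1) = max(0, -0.04) = 0.00
(v & u) <-> w = 1 − |0.00 − 0.31| = 1 − 0.31 = 0.69
~((v & u) <-> w) = 1 − 0.69 = 0.31
0 /\ w = min(0.00, 0.31) = 0.00
(0 /\ w) & w = max(0, 0.00 + 0.31 − 1) = max(0, -0.69) = 0.00
~((v & u) <-> w) <-> ((0 /\ w) & w) = 1 − |0.31 − 0.00| = 1 − 0.31 = 0.69
~(~((v & u) <-> w) <-> ((0 /\ w) & w)) = 1 − 0.69 = 0.31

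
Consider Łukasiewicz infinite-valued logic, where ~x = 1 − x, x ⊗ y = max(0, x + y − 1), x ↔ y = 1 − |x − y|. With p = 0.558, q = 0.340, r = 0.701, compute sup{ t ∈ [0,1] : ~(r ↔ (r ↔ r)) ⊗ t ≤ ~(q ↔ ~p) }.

0.803

r ↔ r = 1 − |0.701 − 0.701| = 1 − 0.000 = 1.000
r ↔ (r ↔ r) = 1 − |0.701 − 1.000| = 1 − 0.299 = 0.701
~(r ↔ (r ↔ r)) = 1 − 0.701 = 0.299
So the left factor is ~(r ↔ (r ↔ r)) = 0.299.
~p = 1 − 0.558 = 0.442
q ↔ ~p = 1 − |0.340 − 0.442| = 1 − 0.102 = 0.898
~(q ↔ ~p) = 1 − 0.898 = 0.102
So the right-hand bound is ~(q ↔ ~p) = 0.102.
The residuum of the Łukasiewicz t-norm gives the supremum: min(1, 1 − 0.299 + 0.102).
1 − 0.299 + 0.102 = 0.803, so t = min(1, 0.803) = 0.803.
Check: 0.299 ⊗ 0.803 = max(0, 0.102) = 0.102 ≤ 0.102.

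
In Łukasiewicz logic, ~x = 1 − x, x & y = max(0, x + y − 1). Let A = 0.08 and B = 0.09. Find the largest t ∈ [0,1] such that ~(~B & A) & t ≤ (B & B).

0.00

~B = 1 − 0.09 = 0.91
~B & A = max(0, 0.91 + 0.08 − 1) = max(0, -0.01) = 0.00
~(~B & A) = 1 − 0.00 = 1.00
So the left factor is ~(~B & A) = 1.00.
B & B = max(0, 0.09 + 0.09 − 1) = max(0, -0.82) = 0.00
So the right-hand bound is B & B = 0.00.
The residuum of the Łukasiewicz t-norm gives the supremum: min(1, 1 − 1.00 + 0.00).
1 − 1.00 + 0.00 = 0.00, so t = min(1, 0.00) = 0.00.
Check: 1.00 & 0.00 = max(0, 0.00) = 0.00 ≤ 0.00.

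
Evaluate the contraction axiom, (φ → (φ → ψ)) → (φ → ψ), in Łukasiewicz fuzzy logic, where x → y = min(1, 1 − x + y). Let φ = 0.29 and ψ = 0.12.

φ → ψ = min(1, 1 − 0.29 + 0.12) = min(1, 0.83) = 0.83
φ → (φ → ψ) = min(1, 1 − 0.29 + 0.83) = min(1, 1.54) = 1.00
(φ → (φ → ψ)) → (φ → ψ) = min(1, 1 − 1.00 + 0.83) = min(1, 0.83) = 0.83
(The value 0.83 < 1 shows this instance is not satisfied; fails in Ł∞ (the t-norm is not idempotent).)

0.83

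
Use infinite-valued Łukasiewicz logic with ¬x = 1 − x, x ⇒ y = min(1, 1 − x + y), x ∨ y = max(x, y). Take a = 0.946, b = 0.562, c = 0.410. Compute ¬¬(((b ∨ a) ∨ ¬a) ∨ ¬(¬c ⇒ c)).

0.946

b ∨ a = max(0.562, 0.946) = 0.946
¬a = 1 − 0.946 = 0.054
(b ∨ a) ∨ ¬a = max(0.946, 0.054) = 0.946
¬c = 1 − 0.410 = 0.590
¬c ⇒ c = min(1, 1 − 0.590 + 0.410) = min(1, 0.820) = 0.820
¬(¬c ⇒ c) = 1 − 0.820 = 0.180
((b ∨ a) ∨ ¬a) ∨ ¬(¬c ⇒ c) = max(0.946, 0.180) = 0.946
¬(((b ∨ a) ∨ ¬a) ∨ ¬(¬c ⇒ c)) = 1 − 0.946 = 0.054
¬¬(((b ∨ a) ∨ ¬a) ∨ ¬(¬c ⇒ c)) = 1 − 0.054 = 0.946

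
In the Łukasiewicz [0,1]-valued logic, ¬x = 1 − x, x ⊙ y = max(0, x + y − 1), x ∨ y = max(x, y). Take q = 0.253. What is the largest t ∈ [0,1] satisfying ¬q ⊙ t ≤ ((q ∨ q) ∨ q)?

¬q = 1 − 0.253 = 0.747
So the left factor is ¬q = 0.747.
q ∨ q = max(0.253, 0.253) = 0.253
(q ∨ q) ∨ q = max(0.253, 0.253) = 0.253
So the right-hand bound is (q ∨ q) ∨ q = 0.253.
The residuum of the Łukasiewicz t-norm gives the supremum: min(1, 1 − 0.747 + 0.253).
1 − 0.747 + 0.253 = 0.506, so t = min(1, 0.506) = 0.506.
Check: 0.747 ⊙ 0.506 = max(0, 0.253) = 0.253 ≤ 0.253.

0.506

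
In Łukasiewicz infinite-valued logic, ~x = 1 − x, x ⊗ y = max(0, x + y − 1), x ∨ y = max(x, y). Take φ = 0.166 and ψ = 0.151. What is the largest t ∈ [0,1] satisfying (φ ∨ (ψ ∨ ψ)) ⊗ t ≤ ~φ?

1.000

ψ ∨ ψ = max(0.151, 0.151) = 0.151
φ ∨ (ψ ∨ ψ) = max(0.166, 0.151) = 0.166
So the left factor is φ ∨ (ψ ∨ ψ) = 0.166.
~φ = 1 − 0.166 = 0.834
So the right-hand bound is ~φ = 0.834.
The residuum of the Łukasiewicz t-norm gives the supremum: min(1, 1 − 0.166 + 0.834).
1 − 0.166 + 0.834 = 1.668, so t = min(1, 1.668) = 1.000.
Check: 0.166 ⊗ 1.000 = max(0, 0.166) = 0.166 ≤ 0.834.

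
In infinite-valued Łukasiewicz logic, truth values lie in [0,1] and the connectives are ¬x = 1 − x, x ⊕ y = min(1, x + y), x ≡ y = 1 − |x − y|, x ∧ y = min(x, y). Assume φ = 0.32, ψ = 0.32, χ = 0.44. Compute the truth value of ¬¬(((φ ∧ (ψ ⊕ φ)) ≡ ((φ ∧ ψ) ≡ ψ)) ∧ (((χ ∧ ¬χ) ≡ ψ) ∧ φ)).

ψ ⊕ φ = min(1, 0.32 + 0.32) = min(1, 0.64) = 0.64
φ ∧ (ψ ⊕ φ) = min(0.32, 0.64) = 0.32
φ ∧ ψ = min(0.32, 0.32) = 0.32
(φ ∧ ψ) ≡ ψ = 1 − |0.32 − 0.32| = 1 − 0.00 = 1.00
(φ ∧ (ψ ⊕ φ)) ≡ ((φ ∧ ψ) ≡ ψ) = 1 − |0.32 − 1.00| = 1 − 0.68 = 0.32
¬χ = 1 − 0.44 = 0.56
χ ∧ ¬χ = min(0.44, 0.56) = 0.44
(χ ∧ ¬χ) ≡ ψ = 1 − |0.44 − 0.32| = 1 − 0.12 = 0.88
((χ ∧ ¬χ) ≡ ψ) ∧ φ = min(0.88, 0.32) = 0.32
((φ ∧ (ψ ⊕ φ)) ≡ ((φ ∧ ψ) ≡ ψ)) ∧ (((χ ∧ ¬χ) ≡ ψ) ∧ φ) = min(0.32, 0.32) = 0.32
¬(((φ ∧ (ψ ⊕ φ)) ≡ ((φ ∧ ψ) ≡ ψ)) ∧ (((χ ∧ ¬χ) ≡ ψ) ∧ φ)) = 1 − 0.32 = 0.68
¬¬(((φ ∧ (ψ ⊕ φ)) ≡ ((φ ∧ ψ) ≡ ψ)) ∧ (((χ ∧ ¬χ) ≡ ψ) ∧ φ)) = 1 − 0.68 = 0.32

0.32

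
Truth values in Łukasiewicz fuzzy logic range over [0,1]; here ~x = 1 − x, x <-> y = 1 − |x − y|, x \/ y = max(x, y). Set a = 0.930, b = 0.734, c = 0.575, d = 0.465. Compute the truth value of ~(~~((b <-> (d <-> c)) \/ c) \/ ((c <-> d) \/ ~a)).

d <-> c = 1 − |0.465 − 0.575| = 1 − 0.110 = 0.890
b <-> (d <-> c) = 1 − |0.734 − 0.890| = 1 − 0.156 = 0.844
(b <-> (d <-> c)) \/ c = max(0.844, 0.575) = 0.844
~((b <-> (d <-> c)) \/ c) = 1 − 0.844 = 0.156
~~((b <-> (d <-> c)) \/ c) = 1 − 0.156 = 0.844
c <-> d = 1 − |0.575 − 0.465| = 1 − 0.110 = 0.890
~a = 1 − 0.930 = 0.070
(c <-> d) \/ ~a = max(0.890, 0.070) = 0.890
~~((b <-> (d <-> c)) \/ c) \/ ((c <-> d) \/ ~a) = max(0.844, 0.890) = 0.890
~(~~((b <-> (d <-> c)) \/ c) \/ ((c <-> d) \/ ~a)) = 1 − 0.890 = 0.110

0.110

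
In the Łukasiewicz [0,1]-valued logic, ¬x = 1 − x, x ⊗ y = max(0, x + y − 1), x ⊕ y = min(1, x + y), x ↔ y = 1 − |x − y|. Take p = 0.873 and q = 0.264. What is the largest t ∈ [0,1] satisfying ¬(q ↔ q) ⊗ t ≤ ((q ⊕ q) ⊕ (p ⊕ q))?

q ↔ q = 1 − |0.264 − 0.264| = 1 − 0.000 = 1.000
¬(q ↔ q) = 1 − 1.000 = 0.000
So the left factor is ¬(q ↔ q) = 0.000.
q ⊕ q = min(1, 0.264 + 0.264) = min(1, 0.528) = 0.528
p ⊕ q = min(1, 0.873 + 0.264) = min(1, 1.137) = 1.000
(q ⊕ q) ⊕ (p ⊕ q) = min(1, 0.528 + 1.000) = min(1, 1.528) = 1.000
So the right-hand bound is (q ⊕ q) ⊕ (p ⊕ q) = 1.000.
The residuum of the Łukasiewicz t-norm gives the supremum: min(1, 1 − 0.000 + 1.000).
1 − 0.000 + 1.000 = 2.000, so t = min(1, 2.000) = 1.000.
Check: 0.000 ⊗ 1.000 = max(0, 0.000) = 0.000 ≤ 1.000.

1.000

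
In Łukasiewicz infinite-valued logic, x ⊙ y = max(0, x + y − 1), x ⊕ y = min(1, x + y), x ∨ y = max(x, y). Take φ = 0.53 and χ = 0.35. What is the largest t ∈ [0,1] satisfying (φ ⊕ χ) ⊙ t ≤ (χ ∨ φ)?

0.65

φ ⊕ χ = min(1, 0.53 + 0.35) = min(1, 0.88) = 0.88
So the left factor is φ ⊕ χ = 0.88.
χ ∨ φ = max(0.35, 0.53) = 0.53
So the right-hand bound is χ ∨ φ = 0.53.
The residuum of the Łukasiewicz t-norm gives the supremum: min(1, 1 − 0.88 + 0.53).
1 − 0.88 + 0.53 = 0.65, so t = min(1, 0.65) = 0.65.
Check: 0.88 ⊙ 0.65 = max(0, 0.53) = 0.53 ≤ 0.53.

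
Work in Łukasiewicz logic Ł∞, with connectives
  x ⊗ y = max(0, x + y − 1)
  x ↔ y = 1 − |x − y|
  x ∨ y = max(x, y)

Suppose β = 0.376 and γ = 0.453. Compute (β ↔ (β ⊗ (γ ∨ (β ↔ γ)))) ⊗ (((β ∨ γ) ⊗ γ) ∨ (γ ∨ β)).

β ↔ γ = 1 − |0.376 − 0.453| = 1 − 0.077 = 0.923
γ ∨ (β ↔ γ) = max(0.453, 0.923) = 0.923
β ⊗ (γ ∨ (β ↔ γ)) = max(0, 0.376 + 0.923 − 1) = max(0, 0.299) = 0.299
β ↔ (β ⊗ (γ ∨ (β ↔ γ))) = 1 − |0.376 − 0.299| = 1 − 0.077 = 0.923
β ∨ γ = max(0.376, 0.453) = 0.453
(β ∨ γ) ⊗ γ = max(0, 0.453 + 0.453 − 1) = max(0, -0.094) = 0.000
γ ∨ β = max(0.453, 0.376) = 0.453
((β ∨ γ) ⊗ γ) ∨ (γ ∨ β) = max(0.000, 0.453) = 0.453
(β ↔ (β ⊗ (γ ∨ (β ↔ γ)))) ⊗ (((β ∨ γ) ⊗ γ) ∨ (γ ∨ β)) = max(0, 0.923 + 0.453 − 1) = max(0, 0.376) = 0.376

0.376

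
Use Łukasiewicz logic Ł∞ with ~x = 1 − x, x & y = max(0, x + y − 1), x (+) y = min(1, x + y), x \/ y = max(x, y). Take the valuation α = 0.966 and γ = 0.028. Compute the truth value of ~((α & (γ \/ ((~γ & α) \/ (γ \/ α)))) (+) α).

0.000

~γ = 1 − 0.028 = 0.972
~γ & α = max(0, 0.972 + 0.966 − 1) = max(0, 0.938) = 0.938
γ \/ α = max(0.028, 0.966) = 0.966
(~γ & α) \/ (γ \/ α) = max(0.938, 0.966) = 0.966
γ \/ ((~γ & α) \/ (γ \/ α)) = max(0.028, 0.966) = 0.966
α & (γ \/ ((~γ & α) \/ (γ \/ α))) = max(0, 0.966 + 0.966 − 1) = max(0, 0.932) = 0.932
(α & (γ \/ ((~γ & α) \/ (γ \/ α)))) (+) α = min(1, 0.932 + 0.966) = min(1, 1.898) = 1.000
~((α & (γ \/ ((~γ & α) \/ (γ \/ α)))) (+) α) = 1 − 1.000 = 0.000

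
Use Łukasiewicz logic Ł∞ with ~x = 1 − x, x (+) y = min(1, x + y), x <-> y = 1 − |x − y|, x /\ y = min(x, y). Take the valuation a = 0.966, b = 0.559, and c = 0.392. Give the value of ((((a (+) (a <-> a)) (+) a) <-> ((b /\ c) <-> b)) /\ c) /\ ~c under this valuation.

a <-> a = 1 − |0.966 − 0.966| = 1 − 0.000 = 1.000
a (+) (a <-> a) = min(1, 0.966 + 1.000) = min(1, 1.966) = 1.000
(a (+) (a <-> a)) (+) a = min(1, 1.000 + 0.966) = min(1, 1.966) = 1.000
b /\ c = min(0.559, 0.392) = 0.392
(b /\ c) <-> b = 1 − |0.392 − 0.559| = 1 − 0.167 = 0.833
((a (+) (a <-> a)) (+) a) <-> ((b /\ c) <-> b) = 1 − |1.000 − 0.833| = 1 − 0.167 = 0.833
(((a (+) (a <-> a)) (+) a) <-> ((b /\ c) <-> b)) /\ c = min(0.833, 0.392) = 0.392
~c = 1 − 0.392 = 0.608
((((a (+) (a <-> a)) (+) a) <-> ((b /\ c) <-> b)) /\ c) /\ ~c = min(0.392, 0.608) = 0.392

0.392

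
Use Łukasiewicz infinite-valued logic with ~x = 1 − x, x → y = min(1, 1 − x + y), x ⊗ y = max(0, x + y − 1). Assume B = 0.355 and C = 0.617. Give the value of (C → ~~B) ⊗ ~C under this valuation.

0.121

~B = 1 − 0.355 = 0.645
~~B = 1 − 0.645 = 0.355
C → ~~B = min(1, 1 − 0.617 + 0.355) = min(1, 0.738) = 0.738
~C = 1 − 0.617 = 0.383
(C → ~~B) ⊗ ~C = max(0, 0.738 + 0.383 − 1) = max(0, 0.121) = 0.121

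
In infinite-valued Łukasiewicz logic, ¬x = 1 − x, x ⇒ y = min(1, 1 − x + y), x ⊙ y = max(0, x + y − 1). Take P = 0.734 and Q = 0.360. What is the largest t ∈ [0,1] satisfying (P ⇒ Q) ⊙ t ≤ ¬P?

0.640

P ⇒ Q = min(1, 1 − 0.734 + 0.360) = min(1, 0.626) = 0.626
So the left factor is P ⇒ Q = 0.626.
¬P = 1 − 0.734 = 0.266
So the right-hand bound is ¬P = 0.266.
The residuum of the Łukasiewicz t-norm gives the supremum: min(1, 1 − 0.626 + 0.266).
1 − 0.626 + 0.266 = 0.640, so t = min(1, 0.640) = 0.640.
Check: 0.626 ⊙ 0.640 = max(0, 0.266) = 0.266 ≤ 0.266.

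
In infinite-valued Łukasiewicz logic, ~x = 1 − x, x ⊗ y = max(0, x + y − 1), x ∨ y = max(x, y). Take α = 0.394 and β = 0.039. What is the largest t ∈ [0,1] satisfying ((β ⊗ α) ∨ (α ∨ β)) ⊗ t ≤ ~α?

β ⊗ α = max(0, 0.039 + 0.394 − 1) = max(0, -0.567) = 0.000
α ∨ β = max(0.394, 0.039) = 0.394
(β ⊗ α) ∨ (α ∨ β) = max(0.000, 0.394) = 0.394
So the left factor is (β ⊗ α) ∨ (α ∨ β) = 0.394.
~α = 1 − 0.394 = 0.606
So the right-hand bound is ~α = 0.606.
The residuum of the Łukasiewicz t-norm gives the supremum: min(1, 1 − 0.394 + 0.606).
1 − 0.394 + 0.606 = 1.212, so t = min(1, 1.212) = 1.000.
Check: 0.394 ⊗ 1.000 = max(0, 0.394) = 0.394 ≤ 0.606.

1.000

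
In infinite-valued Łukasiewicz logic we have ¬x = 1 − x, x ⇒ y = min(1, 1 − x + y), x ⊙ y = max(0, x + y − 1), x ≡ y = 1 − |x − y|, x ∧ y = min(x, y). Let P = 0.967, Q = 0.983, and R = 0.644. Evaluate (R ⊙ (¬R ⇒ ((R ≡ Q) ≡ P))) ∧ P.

¬R = 1 − 0.644 = 0.356
R ≡ Q = 1 − |0.644 − 0.983| = 1 − 0.339 = 0.661
(R ≡ Q) ≡ P = 1 − |0.661 − 0.967| = 1 − 0.306 = 0.694
¬R ⇒ ((R ≡ Q) ≡ P) = min(1, 1 − 0.356 + 0.694) = min(1, 1.338) = 1.000
R ⊙ (¬R ⇒ ((R ≡ Q) ≡ P)) = max(0, 0.644 + 1.000 − 1) = max(0, 0.644) = 0.644
(R ⊙ (¬R ⇒ ((R ≡ Q) ≡ P))) ∧ P = min(0.644, 0.967) = 0.644

0.644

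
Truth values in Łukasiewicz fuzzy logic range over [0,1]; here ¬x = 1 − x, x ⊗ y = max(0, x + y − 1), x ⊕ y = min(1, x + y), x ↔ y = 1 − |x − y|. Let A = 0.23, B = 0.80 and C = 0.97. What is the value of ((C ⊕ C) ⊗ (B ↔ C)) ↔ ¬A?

C ⊕ C = min(1, 0.97 + 0.97) = min(1, 1.94) = 1.00
B ↔ C = 1 − |0.80 − 0.97| = 1 − 0.17 = 0.83
(C ⊕ C) ⊗ (B ↔ C) = max(0, 1.00 + 0.83 − 1) = max(0, 0.83) = 0.83
¬A = 1 − 0.23 = 0.77
((C ⊕ C) ⊗ (B ↔ C)) ↔ ¬A = 1 − |0.83 − 0.77| = 1 − 0.06 = 0.94

0.94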